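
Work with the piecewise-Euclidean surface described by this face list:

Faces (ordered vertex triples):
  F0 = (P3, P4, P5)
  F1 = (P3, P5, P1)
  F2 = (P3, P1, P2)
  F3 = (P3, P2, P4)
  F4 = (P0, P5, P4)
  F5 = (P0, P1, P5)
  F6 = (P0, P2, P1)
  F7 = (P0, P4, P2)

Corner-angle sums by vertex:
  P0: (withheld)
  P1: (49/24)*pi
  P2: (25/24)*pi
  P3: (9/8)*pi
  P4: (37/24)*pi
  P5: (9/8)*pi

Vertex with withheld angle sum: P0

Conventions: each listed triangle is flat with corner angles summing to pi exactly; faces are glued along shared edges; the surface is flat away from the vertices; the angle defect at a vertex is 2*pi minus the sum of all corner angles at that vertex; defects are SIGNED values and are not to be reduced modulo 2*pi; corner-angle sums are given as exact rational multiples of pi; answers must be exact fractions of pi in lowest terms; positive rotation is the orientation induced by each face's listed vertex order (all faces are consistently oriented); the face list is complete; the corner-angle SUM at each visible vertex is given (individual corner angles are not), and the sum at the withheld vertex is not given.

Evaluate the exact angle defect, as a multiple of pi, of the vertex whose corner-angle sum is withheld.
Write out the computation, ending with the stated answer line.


V = 6, E = 12, F = 8; chi = V - E + F = 2
Gauss-Bonnet: total defect = 2*pi*chi = 4*pi; visible defects sum to (25/8)*pi

Answer: defect(P0) = (7/8)*pi


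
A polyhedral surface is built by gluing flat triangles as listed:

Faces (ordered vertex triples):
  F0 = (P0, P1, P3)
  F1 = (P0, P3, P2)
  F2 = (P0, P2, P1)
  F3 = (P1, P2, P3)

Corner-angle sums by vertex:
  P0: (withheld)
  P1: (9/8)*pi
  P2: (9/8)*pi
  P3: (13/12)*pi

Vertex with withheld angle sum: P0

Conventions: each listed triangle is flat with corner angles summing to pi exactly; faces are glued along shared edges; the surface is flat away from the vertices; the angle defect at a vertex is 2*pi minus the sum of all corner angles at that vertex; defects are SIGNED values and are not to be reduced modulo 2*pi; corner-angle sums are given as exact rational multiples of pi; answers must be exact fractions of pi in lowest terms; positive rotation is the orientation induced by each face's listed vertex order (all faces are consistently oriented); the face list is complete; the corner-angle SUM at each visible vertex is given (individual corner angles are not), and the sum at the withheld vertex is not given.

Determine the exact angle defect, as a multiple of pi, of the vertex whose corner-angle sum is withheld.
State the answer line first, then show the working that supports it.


Answer: defect(P0) = (4/3)*pi

V = 4, E = 6, F = 4; chi = V - E + F = 2
Gauss-Bonnet: total defect = 2*pi*chi = 4*pi; visible defects sum to (8/3)*pi


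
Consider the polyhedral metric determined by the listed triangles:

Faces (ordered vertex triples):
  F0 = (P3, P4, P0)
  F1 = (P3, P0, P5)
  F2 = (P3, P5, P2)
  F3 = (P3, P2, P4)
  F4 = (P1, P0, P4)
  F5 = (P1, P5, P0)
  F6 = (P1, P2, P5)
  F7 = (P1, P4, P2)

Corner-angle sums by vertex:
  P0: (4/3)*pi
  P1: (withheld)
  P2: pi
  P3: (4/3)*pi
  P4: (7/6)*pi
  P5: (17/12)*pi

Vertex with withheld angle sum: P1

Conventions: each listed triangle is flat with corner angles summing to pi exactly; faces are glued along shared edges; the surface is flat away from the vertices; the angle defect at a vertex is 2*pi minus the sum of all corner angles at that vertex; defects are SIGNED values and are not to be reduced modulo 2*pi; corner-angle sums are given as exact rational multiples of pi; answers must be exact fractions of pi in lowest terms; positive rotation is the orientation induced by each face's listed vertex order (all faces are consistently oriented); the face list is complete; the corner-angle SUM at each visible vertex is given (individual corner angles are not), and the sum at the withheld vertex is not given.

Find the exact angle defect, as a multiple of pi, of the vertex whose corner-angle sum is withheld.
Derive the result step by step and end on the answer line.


V = 6, E = 12, F = 8; chi = V - E + F = 2
Gauss-Bonnet: total defect = 2*pi*chi = 4*pi; visible defects sum to (15/4)*pi

Answer: defect(P1) = pi/4


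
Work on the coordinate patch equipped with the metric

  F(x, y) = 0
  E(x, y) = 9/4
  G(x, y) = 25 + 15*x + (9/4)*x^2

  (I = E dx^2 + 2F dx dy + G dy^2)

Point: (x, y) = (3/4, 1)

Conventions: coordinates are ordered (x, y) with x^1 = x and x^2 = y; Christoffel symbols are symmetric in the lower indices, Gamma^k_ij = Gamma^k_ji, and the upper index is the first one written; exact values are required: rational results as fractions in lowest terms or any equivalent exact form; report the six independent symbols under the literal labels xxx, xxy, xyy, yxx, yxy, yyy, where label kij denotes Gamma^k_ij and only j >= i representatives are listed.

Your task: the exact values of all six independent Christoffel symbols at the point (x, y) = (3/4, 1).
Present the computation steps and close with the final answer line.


E = 9/4, F = 0, G = 2401/64 at the point
E_x = 0, E_y = 0, F_x = 0, F_y = 0, G_x = 147/8, G_y = 0
EG - F^2 = 21609/256;  g^inv = (256/21609) * [[2401/64, 0], [0, 9/4]]
first-kind symbols [ij,l] = (1/2)(d_i g_jl + d_j g_il - d_l g_ij): [xx,x] = E_x/2 = 0, [xx,y] = F_x - E_y/2 = 0, [xy,x] = E_y/2 = 0, [xy,y] = G_x/2 = 147/16, [yy,x] = F_y - G_x/2 = -147/16, [yy,y] = G_y/2 = 0
Gamma^x_ij = (G*[ij,x] - F*[ij,y])/(EG - F^2), Gamma^y_ij = (E*[ij,y] - F*[ij,x])/(EG - F^2)

Answer: Gamma_xxx = 0, Gamma_xxy = 0, Gamma_xyy = -49/12, Gamma_yxx = 0, Gamma_yxy = 12/49, Gamma_yyy = 0


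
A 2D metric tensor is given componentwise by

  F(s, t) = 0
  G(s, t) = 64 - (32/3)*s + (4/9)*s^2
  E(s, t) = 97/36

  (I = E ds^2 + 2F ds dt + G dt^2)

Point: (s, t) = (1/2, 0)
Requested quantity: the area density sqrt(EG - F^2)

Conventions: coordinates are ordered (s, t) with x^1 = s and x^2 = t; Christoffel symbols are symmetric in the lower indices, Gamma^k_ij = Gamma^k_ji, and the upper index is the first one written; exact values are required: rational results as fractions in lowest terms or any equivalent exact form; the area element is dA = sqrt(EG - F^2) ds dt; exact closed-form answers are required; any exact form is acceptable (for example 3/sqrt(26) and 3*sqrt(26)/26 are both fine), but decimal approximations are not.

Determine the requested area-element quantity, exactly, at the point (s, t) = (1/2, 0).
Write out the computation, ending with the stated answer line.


E = 97/36, F = 0, G = 529/9; EG - F^2 = 51313/324

Answer: sqrt(EG - F^2) = 23*sqrt(97)/18


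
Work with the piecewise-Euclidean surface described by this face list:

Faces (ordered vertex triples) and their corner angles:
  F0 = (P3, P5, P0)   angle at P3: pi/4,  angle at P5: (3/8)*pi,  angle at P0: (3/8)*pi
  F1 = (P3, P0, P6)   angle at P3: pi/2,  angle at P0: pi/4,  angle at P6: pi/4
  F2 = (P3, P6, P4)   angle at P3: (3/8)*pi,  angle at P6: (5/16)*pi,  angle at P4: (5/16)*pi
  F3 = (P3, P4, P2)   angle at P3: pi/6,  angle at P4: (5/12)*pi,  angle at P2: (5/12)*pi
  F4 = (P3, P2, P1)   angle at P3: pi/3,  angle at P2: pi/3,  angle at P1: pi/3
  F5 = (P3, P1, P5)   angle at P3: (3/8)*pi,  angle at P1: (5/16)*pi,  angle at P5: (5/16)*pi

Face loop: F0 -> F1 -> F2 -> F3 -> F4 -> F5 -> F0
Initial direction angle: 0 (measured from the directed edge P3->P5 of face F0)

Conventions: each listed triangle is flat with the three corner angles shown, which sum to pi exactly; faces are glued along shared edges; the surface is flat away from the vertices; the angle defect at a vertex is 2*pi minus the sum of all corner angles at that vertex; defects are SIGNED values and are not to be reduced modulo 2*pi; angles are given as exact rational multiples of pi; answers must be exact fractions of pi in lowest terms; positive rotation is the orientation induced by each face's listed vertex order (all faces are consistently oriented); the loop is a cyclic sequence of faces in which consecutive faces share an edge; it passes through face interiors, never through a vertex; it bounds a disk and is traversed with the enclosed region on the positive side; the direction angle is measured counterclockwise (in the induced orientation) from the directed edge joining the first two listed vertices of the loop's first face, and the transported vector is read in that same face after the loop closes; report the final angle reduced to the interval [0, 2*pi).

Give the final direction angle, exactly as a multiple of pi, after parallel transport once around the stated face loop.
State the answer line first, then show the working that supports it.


Answer: final direction angle = 0

enclosed vertex P3: corner angles sum to 2*pi, defect = 2*pi - 2*pi = 0
by Gauss-Bonnet the loop rotates the vector by the enclosed defect sum (positive orientation, mod 2*pi)
final angle = 0 + 0 = 0 (mod 2*pi)


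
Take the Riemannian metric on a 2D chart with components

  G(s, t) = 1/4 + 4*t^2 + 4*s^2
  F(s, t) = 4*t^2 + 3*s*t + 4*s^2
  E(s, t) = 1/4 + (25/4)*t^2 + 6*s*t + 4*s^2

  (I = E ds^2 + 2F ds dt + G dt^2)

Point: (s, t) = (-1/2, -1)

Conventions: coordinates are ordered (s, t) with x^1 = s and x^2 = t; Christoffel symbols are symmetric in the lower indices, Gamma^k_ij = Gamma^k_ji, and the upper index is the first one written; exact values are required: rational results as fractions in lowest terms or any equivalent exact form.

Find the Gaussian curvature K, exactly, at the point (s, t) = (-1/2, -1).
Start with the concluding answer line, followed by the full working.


Answer: K = -605/10609

E = 21/2, F = 13/2, G = 21/4, EG - F^2 = 103/8 at the point
E_s = -10, E_t = -31/2, F_s = -7, F_t = -19/2, G_s = -4, G_t = -8
E_tt = 25/2, F_st = 3, G_ss = 8
Evaluate Brioschi's two determinant matrices M1, M2 and divide by (EG - F^2)^2.
M1 = [[-E_tt/2 + F_st - G_ss/2, E_s/2, F_s - E_t/2], [F_t - G_s/2, E, F], [G_t/2, F, G]] = [[-29/4, -5, 3/4], [-15/2, 21/2, 13/2], [-4, 13/2, 21/4]]; det M1 = -5289/32
M2 = [[0, E_t/2, G_s/2], [E_t/2, E, F], [G_s/2, F, G]] = [[0, -31/4, -2], [-31/4, 21/2, 13/2], [-2, 13/2, 21/4]]; det M2 = -9973/64
det M1 - det M2 = -605/64; K = -605/64 / (103/8)^2 = -605/10609


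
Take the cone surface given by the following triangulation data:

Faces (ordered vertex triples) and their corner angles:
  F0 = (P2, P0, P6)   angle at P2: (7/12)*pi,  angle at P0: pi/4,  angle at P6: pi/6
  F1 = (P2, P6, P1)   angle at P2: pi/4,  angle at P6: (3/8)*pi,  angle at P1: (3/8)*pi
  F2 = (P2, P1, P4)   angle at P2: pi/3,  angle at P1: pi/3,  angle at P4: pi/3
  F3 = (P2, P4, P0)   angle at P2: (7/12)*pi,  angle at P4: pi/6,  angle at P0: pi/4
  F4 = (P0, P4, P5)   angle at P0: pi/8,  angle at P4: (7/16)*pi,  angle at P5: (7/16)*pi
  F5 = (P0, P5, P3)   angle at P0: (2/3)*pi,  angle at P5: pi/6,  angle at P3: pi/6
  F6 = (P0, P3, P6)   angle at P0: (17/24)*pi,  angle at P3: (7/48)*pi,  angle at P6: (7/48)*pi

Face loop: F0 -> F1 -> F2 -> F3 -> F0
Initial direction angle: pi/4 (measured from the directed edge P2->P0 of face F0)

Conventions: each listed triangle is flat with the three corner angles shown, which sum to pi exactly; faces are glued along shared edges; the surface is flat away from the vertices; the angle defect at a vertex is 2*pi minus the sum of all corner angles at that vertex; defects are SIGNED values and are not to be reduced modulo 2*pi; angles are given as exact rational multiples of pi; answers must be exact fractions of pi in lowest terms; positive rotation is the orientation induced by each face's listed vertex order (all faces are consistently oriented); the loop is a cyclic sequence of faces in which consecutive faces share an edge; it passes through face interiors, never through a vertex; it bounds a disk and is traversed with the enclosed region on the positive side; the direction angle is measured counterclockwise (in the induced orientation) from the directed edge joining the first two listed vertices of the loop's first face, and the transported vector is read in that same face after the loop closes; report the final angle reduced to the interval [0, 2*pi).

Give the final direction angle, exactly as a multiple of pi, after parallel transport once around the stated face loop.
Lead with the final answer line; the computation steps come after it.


Answer: final direction angle = pi/2

enclosed vertex P2: corner angles sum to (7/4)*pi, defect = 2*pi - (7/4)*pi = pi/4
holonomy = initial angle + sum of enclosed defects (mod 2*pi), positive in the induced orientation
final angle = pi/4 + pi/4 = pi/2 (mod 2*pi)


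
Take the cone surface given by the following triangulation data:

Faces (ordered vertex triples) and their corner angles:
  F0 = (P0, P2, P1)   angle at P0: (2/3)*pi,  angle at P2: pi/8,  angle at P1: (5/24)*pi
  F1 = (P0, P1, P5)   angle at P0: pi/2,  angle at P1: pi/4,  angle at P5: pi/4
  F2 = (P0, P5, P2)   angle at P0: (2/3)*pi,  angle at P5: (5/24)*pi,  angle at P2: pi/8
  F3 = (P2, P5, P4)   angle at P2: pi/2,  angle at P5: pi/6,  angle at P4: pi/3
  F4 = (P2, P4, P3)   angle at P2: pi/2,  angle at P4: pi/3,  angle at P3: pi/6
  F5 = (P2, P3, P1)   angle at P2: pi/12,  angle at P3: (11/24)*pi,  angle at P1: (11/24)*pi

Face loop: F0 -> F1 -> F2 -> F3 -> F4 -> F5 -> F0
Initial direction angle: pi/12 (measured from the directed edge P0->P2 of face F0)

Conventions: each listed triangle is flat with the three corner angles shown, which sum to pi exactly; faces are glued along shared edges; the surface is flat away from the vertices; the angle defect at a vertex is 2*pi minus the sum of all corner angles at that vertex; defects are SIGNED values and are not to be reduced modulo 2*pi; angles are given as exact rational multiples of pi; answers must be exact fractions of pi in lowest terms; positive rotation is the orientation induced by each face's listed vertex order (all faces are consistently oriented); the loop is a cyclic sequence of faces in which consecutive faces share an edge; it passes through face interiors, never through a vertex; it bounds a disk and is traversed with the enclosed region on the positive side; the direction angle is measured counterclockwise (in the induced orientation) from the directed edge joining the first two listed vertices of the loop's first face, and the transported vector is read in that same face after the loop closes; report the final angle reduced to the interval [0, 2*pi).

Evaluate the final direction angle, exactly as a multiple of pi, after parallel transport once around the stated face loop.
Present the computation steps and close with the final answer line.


enclosed vertex P0: corner angles sum to (11/6)*pi, defect = 2*pi - (11/6)*pi = pi/6
enclosed vertex P2: corner angles sum to (4/3)*pi, defect = 2*pi - (4/3)*pi = (2/3)*pi
transport around the loop rotates by the sum of enclosed defects; add to the initial angle mod 2*pi
final angle = pi/12 + (5/6)*pi = (11/12)*pi (mod 2*pi)

Answer: final direction angle = (11/12)*pi


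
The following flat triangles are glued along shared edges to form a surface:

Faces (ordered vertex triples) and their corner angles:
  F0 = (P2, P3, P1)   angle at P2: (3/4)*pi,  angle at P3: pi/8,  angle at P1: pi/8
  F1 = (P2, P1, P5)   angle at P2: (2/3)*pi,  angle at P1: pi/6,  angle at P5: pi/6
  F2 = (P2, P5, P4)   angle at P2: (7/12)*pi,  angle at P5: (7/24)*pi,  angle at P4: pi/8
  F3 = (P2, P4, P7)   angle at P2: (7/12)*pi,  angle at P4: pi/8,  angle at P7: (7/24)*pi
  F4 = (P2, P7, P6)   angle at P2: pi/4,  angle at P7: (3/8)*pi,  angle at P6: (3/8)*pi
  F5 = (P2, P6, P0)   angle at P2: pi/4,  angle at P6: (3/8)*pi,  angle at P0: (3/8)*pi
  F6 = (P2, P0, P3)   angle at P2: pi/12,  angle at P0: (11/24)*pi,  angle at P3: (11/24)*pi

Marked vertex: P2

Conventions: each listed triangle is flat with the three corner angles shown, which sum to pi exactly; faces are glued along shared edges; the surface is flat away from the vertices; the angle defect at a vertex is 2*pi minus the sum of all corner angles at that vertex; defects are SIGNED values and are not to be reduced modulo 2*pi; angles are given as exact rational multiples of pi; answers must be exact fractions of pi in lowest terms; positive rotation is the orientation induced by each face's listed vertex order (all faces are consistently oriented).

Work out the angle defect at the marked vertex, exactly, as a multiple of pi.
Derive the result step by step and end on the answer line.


Sum of corner angles at P2: (19/6)*pi
defect = 2*pi - (19/6)*pi

Answer: defect(P2) = (-7/6)*pi


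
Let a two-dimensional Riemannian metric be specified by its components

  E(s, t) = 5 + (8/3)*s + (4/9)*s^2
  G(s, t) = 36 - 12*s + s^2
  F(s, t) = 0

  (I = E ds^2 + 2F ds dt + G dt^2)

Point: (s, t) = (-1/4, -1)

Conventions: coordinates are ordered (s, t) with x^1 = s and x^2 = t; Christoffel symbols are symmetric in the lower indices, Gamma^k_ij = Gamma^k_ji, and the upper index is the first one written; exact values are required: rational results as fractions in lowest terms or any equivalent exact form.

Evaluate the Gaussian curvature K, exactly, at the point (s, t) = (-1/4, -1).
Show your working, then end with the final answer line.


E = 157/36, F = 0, G = 625/16, EG - F^2 = 98125/576 at the point
E_s = 22/9, E_t = 0, F_s = 0, F_t = 0, G_s = -25/2, G_t = 0
E_tt = 0, F_st = 0, G_ss = 2
By Brioschi, K is (det M1 - det M2) divided by (EG - F^2) squared.
M1 = [[-E_tt/2 + F_st - G_ss/2, E_s/2, F_s - E_t/2], [F_t - G_s/2, E, F], [G_t/2, F, G]] = [[-1, 11/9, 0], [25/4, 157/36, 0], [0, 0, 625/16]]; det M1 = -1875/4
M2 = [[0, E_t/2, G_s/2], [E_t/2, E, F], [G_s/2, F, G]] = [[0, 0, -25/4], [0, 157/36, 0], [-25/4, 0, 625/16]]; det M2 = -98125/576
det M1 - det M2 = -171875/576; K = -171875/576 / (98125/576)^2 = -6336/616225

Answer: K = -6336/616225


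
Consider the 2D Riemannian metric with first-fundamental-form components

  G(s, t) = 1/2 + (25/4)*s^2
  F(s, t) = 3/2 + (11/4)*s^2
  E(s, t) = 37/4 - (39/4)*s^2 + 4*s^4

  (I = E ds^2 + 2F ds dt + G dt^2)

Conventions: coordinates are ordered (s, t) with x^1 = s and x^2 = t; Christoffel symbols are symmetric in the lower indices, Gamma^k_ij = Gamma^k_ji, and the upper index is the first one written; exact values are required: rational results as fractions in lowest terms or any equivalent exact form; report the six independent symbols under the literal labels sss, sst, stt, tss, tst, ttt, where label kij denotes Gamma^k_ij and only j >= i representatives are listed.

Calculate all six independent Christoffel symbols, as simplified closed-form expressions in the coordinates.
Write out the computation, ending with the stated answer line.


E = 37/4 - (39/4)*s^2 + 4*s^4; F = 3/2 + (11/4)*s^2; G = 1/2 + (25/4)*s^2
Gamma^k_ij = (1/2) g^{kl} (d_i g_jl + d_j g_il - d_l g_ij), with g^inv = (1/(EG-F^2)) [[G, -F], [-F, E]]
first partials: E_s = -(39/2)*s + 16*s^3, E_t = 0, F_s = (11/2)*s, F_t = 0, G_s = (25/2)*s, G_t = 0
D = EG - F^2 = 19/8 + (715/16)*s^2 - (133/2)*s^4 + 25*s^6
expanded: Gamma^s_ss = (G E_s - 2F F_s + F E_t)/(2D), Gamma^s_st = (G E_t - F G_s)/(2D), Gamma^s_tt = (2G F_t - G G_s - F G_t)/(2D), Gamma^t_ss = (2E F_s - E E_t - F E_s)/(2D), Gamma^t_st = (E G_s - F E_t)/(2D), Gamma^t_tt = (E G_t - 2F F_t + F G_s)/(2D); substitute and cancel common factors

Answer: Gamma_sss = (800*s^5 - 1153*s^3 - 210*s)/(400*s^6 - 1064*s^4 + 715*s^2 + 38), Gamma_sst = (-275*s^3 - 150*s)/(400*s^6 - 1064*s^4 + 715*s^2 + 38), Gamma_stt = (-625*s^3 - 50*s)/(400*s^6 - 1064*s^4 + 715*s^2 + 38), Gamma_tss = (-621*s^3 + 1048*s)/(400*s^6 - 1064*s^4 + 715*s^2 + 38), Gamma_tst = (400*s^5 - 975*s^3 + 925*s)/(400*s^6 - 1064*s^4 + 715*s^2 + 38), Gamma_ttt = (275*s^3 + 150*s)/(400*s^6 - 1064*s^4 + 715*s^2 + 38)


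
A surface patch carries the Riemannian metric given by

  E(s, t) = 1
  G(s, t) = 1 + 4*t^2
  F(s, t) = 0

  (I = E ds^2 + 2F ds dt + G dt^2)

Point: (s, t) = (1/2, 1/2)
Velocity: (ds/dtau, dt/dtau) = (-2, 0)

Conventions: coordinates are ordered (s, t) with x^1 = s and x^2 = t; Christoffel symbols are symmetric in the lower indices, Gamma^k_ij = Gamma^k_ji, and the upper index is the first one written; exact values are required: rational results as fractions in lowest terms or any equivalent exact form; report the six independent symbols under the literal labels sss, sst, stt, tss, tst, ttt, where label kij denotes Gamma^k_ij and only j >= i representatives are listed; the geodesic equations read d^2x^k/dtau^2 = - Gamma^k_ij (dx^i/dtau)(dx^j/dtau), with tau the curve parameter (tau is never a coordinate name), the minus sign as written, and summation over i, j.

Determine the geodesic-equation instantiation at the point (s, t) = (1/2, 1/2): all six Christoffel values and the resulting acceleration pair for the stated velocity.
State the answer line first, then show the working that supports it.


Answer: Gamma_sss = 0, Gamma_sst = 0, Gamma_stt = 0, Gamma_tss = 0, Gamma_tst = 0, Gamma_ttt = 1; accelerations (d^2s/dtau^2, d^2t/dtau^2) = (0, 0)

E = 1, F = 0, G = 2 at the point
E_s = 0, E_t = 0, F_s = 0, F_t = 0, G_s = 0, G_t = 4
EG - F^2 = 2;  g^inv = (1/2) * [[2, 0], [0, 1]]
first-kind symbols [ij,l] = (1/2)(d_i g_jl + d_j g_il - d_l g_ij): [ss,s] = E_s/2 = 0, [ss,t] = F_s - E_t/2 = 0, [st,s] = E_t/2 = 0, [st,t] = G_s/2 = 0, [tt,s] = F_t - G_s/2 = 0, [tt,t] = G_t/2 = 2
Gamma^s_ij = (G*[ij,s] - F*[ij,t])/(EG - F^2), Gamma^t_ij = (E*[ij,t] - F*[ij,s])/(EG - F^2)
Gamma_sss = 0, Gamma_sst = 0, Gamma_stt = 0, Gamma_tss = 0, Gamma_tst = 0, Gamma_ttt = 1
d^2s/dtau^2 = -(Gamma_sss*(-2)^2 + 2*Gamma_sst*(-2)*(0) + Gamma_stt*(0)^2) = 0
d^2t/dtau^2 = -(Gamma_tss*(-2)^2 + 2*Gamma_tst*(-2)*(0) + Gamma_ttt*(0)^2) = 0


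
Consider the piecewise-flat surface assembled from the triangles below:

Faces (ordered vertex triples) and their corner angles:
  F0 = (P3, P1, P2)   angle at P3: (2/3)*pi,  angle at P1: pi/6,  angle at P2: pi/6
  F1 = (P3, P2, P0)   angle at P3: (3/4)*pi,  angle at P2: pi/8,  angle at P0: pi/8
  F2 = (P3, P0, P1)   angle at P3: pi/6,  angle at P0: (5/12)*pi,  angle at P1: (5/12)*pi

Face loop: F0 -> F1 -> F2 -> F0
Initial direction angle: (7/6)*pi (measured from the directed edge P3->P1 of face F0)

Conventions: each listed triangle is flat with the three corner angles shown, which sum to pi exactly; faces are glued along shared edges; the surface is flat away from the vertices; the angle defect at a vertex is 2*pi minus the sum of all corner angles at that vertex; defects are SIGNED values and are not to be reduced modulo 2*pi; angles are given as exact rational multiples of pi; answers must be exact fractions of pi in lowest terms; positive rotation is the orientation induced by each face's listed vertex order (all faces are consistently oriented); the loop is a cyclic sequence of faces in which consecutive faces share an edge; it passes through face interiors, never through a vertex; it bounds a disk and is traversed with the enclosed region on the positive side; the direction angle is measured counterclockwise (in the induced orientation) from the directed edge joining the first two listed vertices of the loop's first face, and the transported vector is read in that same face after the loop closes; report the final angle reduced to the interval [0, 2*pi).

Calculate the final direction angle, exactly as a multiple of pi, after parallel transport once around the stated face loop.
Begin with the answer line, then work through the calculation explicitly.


Answer: final direction angle = (19/12)*pi

enclosed vertex P3: corner angles sum to (19/12)*pi, defect = 2*pi - (19/12)*pi = (5/12)*pi
summing the enclosed defects onto the initial angle, mod 2*pi in the induced orientation:
final angle = (7/6)*pi + (5/12)*pi = (19/12)*pi (mod 2*pi)


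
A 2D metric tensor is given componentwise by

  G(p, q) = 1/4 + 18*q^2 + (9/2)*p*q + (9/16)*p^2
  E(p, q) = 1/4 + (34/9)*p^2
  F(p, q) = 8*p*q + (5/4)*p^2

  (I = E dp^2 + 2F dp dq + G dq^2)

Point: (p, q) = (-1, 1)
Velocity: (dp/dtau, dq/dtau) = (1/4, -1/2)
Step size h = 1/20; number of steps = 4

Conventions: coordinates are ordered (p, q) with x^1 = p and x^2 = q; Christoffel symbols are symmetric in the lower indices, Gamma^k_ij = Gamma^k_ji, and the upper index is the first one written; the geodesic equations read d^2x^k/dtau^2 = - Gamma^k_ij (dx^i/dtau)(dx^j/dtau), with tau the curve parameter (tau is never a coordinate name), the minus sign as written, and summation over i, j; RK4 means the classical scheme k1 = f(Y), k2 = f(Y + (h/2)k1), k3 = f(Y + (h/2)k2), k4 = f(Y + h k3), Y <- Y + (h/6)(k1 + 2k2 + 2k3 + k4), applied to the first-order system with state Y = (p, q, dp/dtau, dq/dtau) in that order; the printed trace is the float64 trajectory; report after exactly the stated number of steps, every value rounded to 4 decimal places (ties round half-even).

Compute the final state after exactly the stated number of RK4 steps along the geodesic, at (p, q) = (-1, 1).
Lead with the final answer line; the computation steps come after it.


Answer: p = -0.9288, q = 0.9047, dp/dtau = 0.4710, dq/dtau = -0.4487

f(Y) = (dp/dtau, dq/dtau, -Gamma^p_ij Y'^i Y'^j, -Gamma^q_ij Y'^i Y'^j) with the Gammas evaluated at the stage position; h = 0.050000; intermediate values shown to 6 dp
step 0: p = -1.0000, q = 1.0000, dp/dtau = 0.2500, dq/dtau = -0.5000
step 1:
  k1: at (p, q) = (-1.000000, 1.000000), (dp/dtau, dq/dtau) = (0.250000, -0.500000); Gamma_ppp = -1.402097, Gamma_ppq = 0.942537, Gamma_pqq = -2.676016, Gamma_qpp = -0.276972, Gamma_qpq = 0.562419, Gamma_qqq = -0.161615; k1 = (0.250000, -0.500000, 0.992269, 0.198319)
  k2: at (p, q) = (-0.993750, 0.987500), (dp/dtau, dq/dtau) = (0.274807, -0.495042); Gamma_ppp = -1.408046, Gamma_ppq = 0.938247, Gamma_pqq = -2.662128, Gamma_qpp = -0.279745, Gamma_qpq = 0.564506, Gamma_qqq = -0.148764; k2 = (0.274807, -0.495042, 1.014012, 0.211175)
  k3: at (p, q) = (-0.993130, 0.987624), (dp/dtau, dq/dtau) = (0.275350, -0.494721); Gamma_ppp = -1.408013, Gamma_ppq = 0.939063, Gamma_pqq = -2.665189, Gamma_qpp = -0.279188, Gamma_qpq = 0.564538, Gamma_qqq = -0.149439; k3 = (0.275350, -0.494721, 1.014894, 0.211547)
  k4: at (p, q) = (-0.986232, 0.975264), (dp/dtau, dq/dtau) = (0.300745, -0.489423); Gamma_ppp = -1.413980, Gamma_ppq = 0.935488, Gamma_pqq = -2.654357, Gamma_qpp = -0.281431, Gamma_qpq = 0.566656, Gamma_qqq = -0.136984; k4 = (0.300745, -0.489423, 1.039092, 0.225081)
  Y <- Y + (h/6)(k1 + 2k2 + 2k3 + k4): p = -0.9862, q = 0.9753, dp/dtau = 0.3007, dq/dtau = -0.4894
step 2:
  k1: at (p, q) = (-0.986241, 0.975259), (dp/dtau, dq/dtau) = (0.300743, -0.489426); Gamma_ppp = -1.413982, Gamma_ppq = 0.935473, Gamma_pqq = -2.654302, Gamma_qpp = -0.281442, Gamma_qpq = 0.566656, Gamma_qqq = -0.136969; k1 = (0.300743, -0.489426, 1.039084, 0.225079)
  k2: at (p, q) = (-0.978723, 0.963023), (dp/dtau, dq/dtau) = (0.326720, -0.483799); Gamma_ppp = -1.419967, Gamma_ppq = 0.932573, Gamma_pqq = -2.646352, Gamma_qpp = -0.283162, Gamma_qpq = 0.568806, Gamma_qqq = -0.124857; k2 = (0.326720, -0.483799, 1.065804, 0.239270)
  k3: at (p, q) = (-0.978073, 0.963164), (dp/dtau, dq/dtau) = (0.327388, -0.483445); Gamma_ppp = -1.419916, Gamma_ppq = 0.933446, Gamma_pqq = -2.649584, Gamma_qpp = -0.282547, Gamma_qpq = 0.568839, Gamma_qqq = -0.125581; k3 = (0.327388, -0.483445, 1.066928, 0.239700)
  k4: at (p, q) = (-0.969872, 0.951087), (dp/dtau, dq/dtau) = (0.354090, -0.477441); Gamma_ppp = -1.425882, Gamma_ppq = 0.931335, Gamma_pqq = -2.644875, Gamma_qpp = -0.283621, Gamma_qpq = 0.571019, Gamma_qqq = -0.113902; k4 = (0.354090, -0.477441, 1.096573, 0.254594)
  Y <- Y + (h/6)(k1 + 2k2 + 2k3 + k4): p = -0.9699, q = 0.9511, dp/dtau = 0.3541, dq/dtau = -0.4774
step 3:
  k1: at (p, q) = (-0.969882, 0.951081), (dp/dtau, dq/dtau) = (0.354086, -0.477446); Gamma_ppp = -1.425884, Gamma_ppq = 0.931317, Gamma_pqq = -2.644811, Gamma_qpp = -0.283633, Gamma_qpq = 0.571019, Gamma_qqq = -0.113885; k1 = (0.354086, -0.477446, 1.096562, 0.254591)
  k2: at (p, q) = (-0.961030, 0.939145), (dp/dtau, dq/dtau) = (0.381500, -0.471081); Gamma_ppp = -1.431823, Gamma_ppq = 0.929947, Gamma_pqq = -2.643155, Gamma_qpp = -0.284069, Gamma_qpq = 0.573228, Gamma_qqq = -0.102577; k2 = (0.381500, -0.471081, 1.129209, 0.270146)
  k3: at (p, q) = (-0.960345, 0.939304), (dp/dtau, dq/dtau) = (0.382316, -0.470693); Gamma_ppp = -1.431747, Gamma_ppq = 0.930887, Gamma_pqq = -2.646610, Gamma_qpp = -0.283382, Gamma_qpq = 0.573260, Gamma_qqq = -0.103357; k3 = (0.382316, -0.470693, 1.130665, 0.270639)
  k4: at (p, q) = (-0.950767, 0.927546), (dp/dtau, dq/dtau) = (0.410619, -0.463914); Gamma_ppp = -1.437603, Gamma_ppq = 0.930394, Gamma_pqq = -2.648474, Gamma_qpp = -0.283026, Gamma_qpq = 0.575492, Gamma_qqq = -0.092525; k4 = (0.410619, -0.463914, 1.166852, 0.286887)
  Y <- Y + (h/6)(k1 + 2k2 + 2k3 + k4): p = -0.9508, q = 0.9275, dp/dtau = 0.4106, dq/dtau = -0.4639
step 4:
  k1: at (p, q) = (-0.950780, 0.927540), (dp/dtau, dq/dtau) = (0.410612, -0.463921); Gamma_ppp = -1.437606, Gamma_ppq = 0.930372, Gamma_pqq = -2.648397, Gamma_qpp = -0.283042, Gamma_qpq = 0.575492, Gamma_qqq = -0.092505; k1 = (0.410612, -0.463921, 1.166835, 0.286883)
  k2: at (p, q) = (-0.940514, 0.915942), (dp/dtau, dq/dtau) = (0.439783, -0.456749); Gamma_ppp = -1.443365, Gamma_ppq = 0.930696, Gamma_pqq = -2.653572, Gamma_qpp = -0.281903, Gamma_qpq = 0.577742, Gamma_qqq = -0.082076; k2 = (0.439783, -0.456749, 1.206645, 0.303748)
  k3: at (p, q) = (-0.939785, 0.916121), (dp/dtau, dq/dtau) = (0.440778, -0.456327); Gamma_ppp = -1.443252, Gamma_ppq = 0.931716, Gamma_pqq = -2.657314, Gamma_qpp = -0.281128, Gamma_qpq = 0.577768, Gamma_qqq = -0.082920; k3 = (0.440778, -0.456327, 1.208556, 0.304309)
  k4: at (p, q) = (-0.928741, 0.904724), (dp/dtau, dq/dtau) = (0.471040, -0.448705); Gamma_ppp = -1.448829, Gamma_ppq = 0.933017, Gamma_pqq = -2.666397, Gamma_qpp = -0.279017, Gamma_qpq = 0.580022, Gamma_qqq = -0.073013; k4 = (0.471040, -0.448705, 1.252709, 0.321793)
  Y <- Y + (h/6)(k1 + 2k2 + 2k3 + k4): p = -0.9288, q = 0.9047, dp/dtau = 0.4710, dq/dtau = -0.4487


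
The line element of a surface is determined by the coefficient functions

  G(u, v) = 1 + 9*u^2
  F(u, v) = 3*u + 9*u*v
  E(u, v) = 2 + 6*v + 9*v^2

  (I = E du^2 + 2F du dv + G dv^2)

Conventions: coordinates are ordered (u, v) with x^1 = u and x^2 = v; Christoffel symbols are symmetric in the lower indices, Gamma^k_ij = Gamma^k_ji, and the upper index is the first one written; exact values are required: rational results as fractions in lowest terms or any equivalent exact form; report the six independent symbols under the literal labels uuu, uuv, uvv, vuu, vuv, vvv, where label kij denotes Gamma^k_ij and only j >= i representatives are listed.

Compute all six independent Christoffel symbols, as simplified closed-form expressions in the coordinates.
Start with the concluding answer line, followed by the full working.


Answer: Gamma_uuu = 0, Gamma_uuv = (9*v + 3)/(9*u^2 + 9*v^2 + 6*v + 2), Gamma_uvv = 0, Gamma_vuu = 0, Gamma_vuv = 9*u/(9*u^2 + 9*v^2 + 6*v + 2), Gamma_vvv = 0

E = 2 + 6*v + 9*v^2; F = 3*u + 9*u*v; G = 1 + 9*u^2
Gamma^k_ij = (1/2) g^{kl} (d_i g_jl + d_j g_il - d_l g_ij), with g^inv = (1/(EG-F^2)) [[G, -F], [-F, E]]
first partials: E_u = 0, E_v = 6 + 18*v, F_u = 3 + 9*v, F_v = 9*u, G_u = 18*u, G_v = 0
D = EG - F^2 = 2 + 6*v + 9*v^2 + 9*u^2
expanded: Gamma^u_uu = (G E_u - 2F F_u + F E_v)/(2D), Gamma^u_uv = (G E_v - F G_u)/(2D), Gamma^u_vv = (2G F_v - G G_u - F G_v)/(2D), Gamma^v_uu = (2E F_u - E E_v - F E_u)/(2D), Gamma^v_uv = (E G_u - F E_v)/(2D), Gamma^v_vv = (E G_v - 2F F_v + F G_u)/(2D); substitute and cancel common factors


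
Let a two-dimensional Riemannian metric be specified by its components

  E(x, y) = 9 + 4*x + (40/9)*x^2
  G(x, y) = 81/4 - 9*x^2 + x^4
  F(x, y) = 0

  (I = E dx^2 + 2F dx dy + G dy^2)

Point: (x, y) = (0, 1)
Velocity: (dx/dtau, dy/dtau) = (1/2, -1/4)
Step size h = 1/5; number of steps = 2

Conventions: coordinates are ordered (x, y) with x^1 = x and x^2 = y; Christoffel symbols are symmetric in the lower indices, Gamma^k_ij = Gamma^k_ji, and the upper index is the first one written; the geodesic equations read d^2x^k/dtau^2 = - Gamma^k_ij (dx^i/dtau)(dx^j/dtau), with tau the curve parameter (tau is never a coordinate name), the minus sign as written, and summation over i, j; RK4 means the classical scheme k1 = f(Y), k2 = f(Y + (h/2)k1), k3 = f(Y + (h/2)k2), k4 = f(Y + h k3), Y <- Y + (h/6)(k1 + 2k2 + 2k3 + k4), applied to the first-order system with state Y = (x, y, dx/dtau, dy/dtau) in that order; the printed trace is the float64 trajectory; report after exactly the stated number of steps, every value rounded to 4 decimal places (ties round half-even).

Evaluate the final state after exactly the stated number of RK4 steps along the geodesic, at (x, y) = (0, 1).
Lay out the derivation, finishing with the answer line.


f(Y) = (dx/dtau, dy/dtau, -Gamma^x_ij Y'^i Y'^j, -Gamma^y_ij Y'^i Y'^j) with the Gammas evaluated at the stage position; h = 0.200000; intermediate values shown to 6 dp
step 0: x = 0.0000, y = 1.0000, dx/dtau = 0.5000, dy/dtau = -0.2500
step 1:
  k1: at (x, y) = (0.000000, 1.000000), (dx/dtau, dy/dtau) = (0.500000, -0.250000); Gamma_xxx = 0.222222, Gamma_xxy = 0.000000, Gamma_xyy = 0.000000, Gamma_yxx = 0.000000, Gamma_yxy = 0.000000, Gamma_yyy = 0.000000; k1 = (0.500000, -0.250000, -0.055556, 0.000000)
  k2: at (x, y) = (0.050000, 0.975000), (dx/dtau, dy/dtau) = (0.494444, -0.250000); Gamma_xxx = 0.241255, Gamma_xxy = 0.000000, Gamma_xyy = 0.048827, Gamma_yxx = 0.000000, Gamma_yxy = -0.022235, Gamma_yyy = 0.000000; k2 = (0.494444, -0.250000, -0.062032, -0.005497)
  k3: at (x, y) = (0.049444, 0.975000), (dx/dtau, dy/dtau) = (0.493797, -0.250550); Gamma_xxx = 0.241051, Gamma_xxy = 0.000000, Gamma_xyy = 0.048298, Gamma_yxx = 0.000000, Gamma_yxy = -0.021987, Gamma_yyy = 0.000000; k3 = (0.493797, -0.250550, -0.061809, -0.005441)
  k4: at (x, y) = (0.098759, 0.949890), (dx/dtau, dy/dtau) = (0.487638, -0.251088); Gamma_xxx = 0.258405, Gamma_xxy = 0.000000, Gamma_xyy = 0.093968, Gamma_yxx = 0.000000, Gamma_yxy = -0.043988, Gamma_yyy = 0.000000; k4 = (0.487638, -0.251088, -0.067371, -0.010772)
  Y <- Y + (h/6)(k1 + 2k2 + 2k3 + k4): x = 0.0988, y = 0.9499, dx/dtau = 0.4876, dy/dtau = -0.2511
step 2:
  k1: at (x, y) = (0.098804, 0.949927), (dx/dtau, dy/dtau) = (0.487646, -0.251088); Gamma_xxx = 0.258421, Gamma_xxy = 0.000000, Gamma_xyy = 0.094008, Gamma_yxx = 0.000000, Gamma_yxy = -0.044008, Gamma_yyy = 0.000000; k1 = (0.487646, -0.251088, -0.067379, -0.010777)
  k2: at (x, y) = (0.147569, 0.924818), (dx/dtau, dy/dtau) = (0.480908, -0.252166); Gamma_xxx = 0.274166, Gamma_xxy = 0.000000, Gamma_xyy = 0.136439, Gamma_yxx = 0.000000, Gamma_yxy = -0.065905, Gamma_yyy = 0.000000; k2 = (0.480908, -0.252166, -0.072083, -0.015984)
  k3: at (x, y) = (0.146895, 0.924710), (dx/dtau, dy/dtau) = (0.480438, -0.252687); Gamma_xxx = 0.273958, Gamma_xxy = 0.000000, Gamma_xyy = 0.135872, Gamma_yxx = 0.000000, Gamma_yxy = -0.065601, Gamma_yyy = 0.000000; k3 = (0.480438, -0.252687, -0.071911, -0.015928)
  k4: at (x, y) = (0.194892, 0.899390), (dx/dtau, dy/dtau) = (0.473264, -0.254274); Gamma_xxx = 0.288106, Gamma_xxy = 0.000000, Gamma_xyy = 0.174824, Gamma_yxx = 0.000000, Gamma_yxy = -0.087356, Gamma_yyy = 0.000000; k4 = (0.473264, -0.254274, -0.075833, -0.021025)
  Y <- Y + (h/6)(k1 + 2k2 + 2k3 + k4): x = 0.1949, y = 0.8994, dx/dtau = 0.4733, dy/dtau = -0.2543

Answer: x = 0.1949, y = 0.8994, dx/dtau = 0.4733, dy/dtau = -0.2543


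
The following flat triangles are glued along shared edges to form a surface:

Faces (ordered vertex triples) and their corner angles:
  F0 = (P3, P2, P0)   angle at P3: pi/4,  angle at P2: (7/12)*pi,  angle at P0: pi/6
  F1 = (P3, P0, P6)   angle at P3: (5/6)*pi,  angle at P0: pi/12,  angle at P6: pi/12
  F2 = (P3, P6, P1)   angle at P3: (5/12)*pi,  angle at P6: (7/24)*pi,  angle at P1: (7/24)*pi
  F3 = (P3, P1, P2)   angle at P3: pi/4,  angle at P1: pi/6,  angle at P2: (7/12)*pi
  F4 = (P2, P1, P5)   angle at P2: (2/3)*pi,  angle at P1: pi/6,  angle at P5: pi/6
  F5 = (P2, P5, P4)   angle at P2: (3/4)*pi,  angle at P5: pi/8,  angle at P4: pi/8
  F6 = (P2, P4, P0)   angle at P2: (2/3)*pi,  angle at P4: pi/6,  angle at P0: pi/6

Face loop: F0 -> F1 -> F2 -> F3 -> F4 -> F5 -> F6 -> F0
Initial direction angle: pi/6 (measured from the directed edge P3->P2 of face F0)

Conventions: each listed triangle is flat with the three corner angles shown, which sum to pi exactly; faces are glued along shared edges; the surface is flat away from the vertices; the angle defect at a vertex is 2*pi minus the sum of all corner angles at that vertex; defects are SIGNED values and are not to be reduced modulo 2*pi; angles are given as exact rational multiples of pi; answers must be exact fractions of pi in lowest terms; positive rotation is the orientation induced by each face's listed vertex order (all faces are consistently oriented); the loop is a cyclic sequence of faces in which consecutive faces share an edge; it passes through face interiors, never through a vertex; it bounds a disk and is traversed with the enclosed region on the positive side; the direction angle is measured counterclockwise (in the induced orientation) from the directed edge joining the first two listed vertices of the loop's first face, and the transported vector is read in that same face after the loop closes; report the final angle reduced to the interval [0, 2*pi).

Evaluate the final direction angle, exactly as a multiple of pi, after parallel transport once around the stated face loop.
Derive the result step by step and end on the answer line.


enclosed vertex P2: corner angles sum to (13/4)*pi, defect = 2*pi - (13/4)*pi = (-5/4)*pi
enclosed vertex P3: corner angles sum to (7/4)*pi, defect = 2*pi - (7/4)*pi = pi/4
the rotation equals the total enclosed defect, so the final angle is initial + defects (mod 2*pi)
final angle = pi/6 - pi = (7/6)*pi (mod 2*pi)

Answer: final direction angle = (7/6)*pi


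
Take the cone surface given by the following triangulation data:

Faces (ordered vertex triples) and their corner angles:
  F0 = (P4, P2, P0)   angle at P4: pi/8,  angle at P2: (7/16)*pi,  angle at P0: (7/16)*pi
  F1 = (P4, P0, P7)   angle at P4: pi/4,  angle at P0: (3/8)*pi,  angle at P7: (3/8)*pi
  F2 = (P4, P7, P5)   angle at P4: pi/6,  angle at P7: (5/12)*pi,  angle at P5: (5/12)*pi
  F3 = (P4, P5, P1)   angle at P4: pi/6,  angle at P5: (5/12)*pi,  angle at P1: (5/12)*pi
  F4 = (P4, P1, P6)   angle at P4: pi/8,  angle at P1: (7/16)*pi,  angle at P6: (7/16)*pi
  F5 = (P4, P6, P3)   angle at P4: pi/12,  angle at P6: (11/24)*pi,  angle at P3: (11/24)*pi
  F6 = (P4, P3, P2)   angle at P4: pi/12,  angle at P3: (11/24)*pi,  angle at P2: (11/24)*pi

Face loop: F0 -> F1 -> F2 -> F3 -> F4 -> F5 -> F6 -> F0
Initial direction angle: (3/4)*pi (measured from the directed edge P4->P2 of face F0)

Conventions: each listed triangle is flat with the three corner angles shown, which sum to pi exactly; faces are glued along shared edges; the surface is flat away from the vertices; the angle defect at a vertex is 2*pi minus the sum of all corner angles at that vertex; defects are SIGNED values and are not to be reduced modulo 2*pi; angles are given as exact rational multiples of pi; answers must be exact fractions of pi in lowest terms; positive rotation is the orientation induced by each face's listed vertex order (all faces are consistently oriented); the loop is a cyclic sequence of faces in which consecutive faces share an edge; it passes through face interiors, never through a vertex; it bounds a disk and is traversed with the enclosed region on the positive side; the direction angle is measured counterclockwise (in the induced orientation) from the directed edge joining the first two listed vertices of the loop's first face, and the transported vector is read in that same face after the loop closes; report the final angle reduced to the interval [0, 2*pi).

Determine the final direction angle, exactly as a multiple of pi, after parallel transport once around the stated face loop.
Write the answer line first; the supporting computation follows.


Answer: final direction angle = (7/4)*pi

enclosed vertex P4: corner angles sum to pi, defect = 2*pi - pi = pi
the rotation equals the total enclosed defect, so the final angle is initial + defects (mod 2*pi)
final angle = (3/4)*pi + pi = (7/4)*pi (mod 2*pi)


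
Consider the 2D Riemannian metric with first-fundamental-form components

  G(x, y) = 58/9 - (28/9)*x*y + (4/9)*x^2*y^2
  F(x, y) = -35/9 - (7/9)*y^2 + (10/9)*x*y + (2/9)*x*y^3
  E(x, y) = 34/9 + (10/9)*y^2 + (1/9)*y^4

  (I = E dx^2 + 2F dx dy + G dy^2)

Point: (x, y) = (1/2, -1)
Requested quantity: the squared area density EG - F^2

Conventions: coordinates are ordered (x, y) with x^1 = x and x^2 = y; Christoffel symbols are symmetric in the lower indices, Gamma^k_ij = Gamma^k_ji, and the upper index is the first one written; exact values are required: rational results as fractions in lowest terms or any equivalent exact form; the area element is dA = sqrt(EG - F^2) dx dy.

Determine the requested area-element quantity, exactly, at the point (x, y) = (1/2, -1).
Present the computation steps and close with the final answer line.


E = 5, F = -16/3, G = 73/9; EG - F^2 = 109/9

Answer: EG - F^2 = 109/9
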